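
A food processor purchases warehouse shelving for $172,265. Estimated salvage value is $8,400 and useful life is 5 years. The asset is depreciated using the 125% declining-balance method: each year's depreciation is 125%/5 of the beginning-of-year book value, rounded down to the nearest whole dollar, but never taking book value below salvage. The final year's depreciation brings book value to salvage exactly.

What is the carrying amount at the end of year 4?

Depreciable base = $172,265 − $8,400 = $163,865.
Year 1: ⌊$172,265 × 125%/5⌋ = $43,066. Book value $129,199.
Year 2: ⌊$129,199 × 125%/5⌋ = $32,299. Book value $96,900.
Year 3: ⌊$96,900 × 125%/5⌋ = $24,225. Book value $72,675.
Year 4: ⌊$72,675 × 125%/5⌋ = $18,168. Book value $54,507.

$54,507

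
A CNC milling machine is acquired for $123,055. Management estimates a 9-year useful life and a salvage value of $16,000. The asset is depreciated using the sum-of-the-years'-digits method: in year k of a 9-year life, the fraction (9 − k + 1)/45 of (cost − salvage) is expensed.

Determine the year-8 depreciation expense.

$4,758

Depreciable base = $123,055 − $16,000 = $107,055.
Sum of the years' digits = 9+8+7+6+5+4+3+2+1 = 45.
Year 1: $107,055 × 9/45 = $21,411. Book value $101,644.
Year 2: $107,055 × 8/45 = $19,032. Book value $82,612.
Year 3: $107,055 × 7/45 = $16,653. Book value $65,959.
Year 4: $107,055 × 6/45 = $14,274. Book value $51,685.
Year 5: $107,055 × 5/45 = $11,895. Book value $39,790.
Year 6: $107,055 × 4/45 = $9,516. Book value $30,274.
Year 7: $107,055 × 3/45 = $7,137. Book value $23,137.
Year 8: $107,055 × 2/45 = $4,758. Book value $18,379.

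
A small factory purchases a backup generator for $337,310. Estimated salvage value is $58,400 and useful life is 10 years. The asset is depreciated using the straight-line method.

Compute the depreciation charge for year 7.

Depreciable base = $337,310 − $58,400 = $278,910.
Annual expense = $278,910 / 10 = $27,891.

$27,891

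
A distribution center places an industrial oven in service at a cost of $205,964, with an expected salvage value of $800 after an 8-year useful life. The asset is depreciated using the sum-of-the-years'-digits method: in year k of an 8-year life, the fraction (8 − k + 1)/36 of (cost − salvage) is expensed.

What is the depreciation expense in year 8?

Depreciable base = $205,964 − $800 = $205,164.
Sum of the years' digits = 8+7+6+5+4+3+2+1 = 36.
Year 1: $205,164 × 8/36 = $45,592. Book value $160,372.
Year 2: $205,164 × 7/36 = $39,893. Book value $120,479.
Year 3: $205,164 × 6/36 = $34,194. Book value $86,285.
Year 4: $205,164 × 5/36 = $28,495. Book value $57,790.
Year 5: $205,164 × 4/36 = $22,796. Book value $34,994.
Year 6: $205,164 × 3/36 = $17,097. Book value $17,897.
Year 7: $205,164 × 2/36 = $11,398. Book value $6,499.
Year 8: $205,164 × 1/36 = $5,699. Book value $800.

$5,699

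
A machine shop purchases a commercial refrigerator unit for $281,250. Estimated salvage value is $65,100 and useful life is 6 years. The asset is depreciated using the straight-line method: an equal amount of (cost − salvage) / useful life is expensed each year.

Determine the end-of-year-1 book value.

$245,225

Depreciable base = $281,250 − $65,100 = $216,150.
Annual expense = $216,150 / 6 = $36,025.
End of year 1: book value $245,225.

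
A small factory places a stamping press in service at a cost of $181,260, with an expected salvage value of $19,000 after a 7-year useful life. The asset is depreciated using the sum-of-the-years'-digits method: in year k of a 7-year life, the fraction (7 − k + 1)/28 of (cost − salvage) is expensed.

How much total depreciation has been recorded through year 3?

Depreciable base = $181,260 − $19,000 = $162,260.
Sum of the years' digits = 7+6+5+4+3+2+1 = 28.
Year 1: $162,260 × 7/28 = $40,565. Book value $140,695.
Year 2: $162,260 × 6/28 = $34,770. Book value $105,925.
Year 3: $162,260 × 5/28 = $28,975. Book value $76,950.
Accumulated through year 3 = $181,260 − $76,950 = $104,310.

$104,310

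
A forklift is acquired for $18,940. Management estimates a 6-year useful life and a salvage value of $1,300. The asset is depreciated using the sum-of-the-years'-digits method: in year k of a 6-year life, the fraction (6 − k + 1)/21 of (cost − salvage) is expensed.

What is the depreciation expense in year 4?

Depreciable base = $18,940 − $1,300 = $17,640.
Sum of the years' digits = 6+5+4+3+2+1 = 21.
Year 1: $17,640 × 6/21 = $5,040. Book value $13,900.
Year 2: $17,640 × 5/21 = $4,200. Book value $9,700.
Year 3: $17,640 × 4/21 = $3,360. Book value $6,340.
Year 4: $17,640 × 3/21 = $2,520. Book value $3,820.

$2,520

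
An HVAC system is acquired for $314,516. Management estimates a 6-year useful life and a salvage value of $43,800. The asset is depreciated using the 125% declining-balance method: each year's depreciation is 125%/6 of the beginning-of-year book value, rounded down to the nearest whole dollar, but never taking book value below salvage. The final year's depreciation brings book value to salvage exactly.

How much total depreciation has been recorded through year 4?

$190,974

Depreciable base = $314,516 − $43,800 = $270,716.
Year 1: ⌊$314,516 × 125%/6⌋ = $65,524. Book value $248,992.
Year 2: ⌊$248,992 × 125%/6⌋ = $51,873. Book value $197,119.
Year 3: ⌊$197,119 × 125%/6⌋ = $41,066. Book value $156,053.
Year 4: ⌊$156,053 × 125%/6⌋ = $32,511. Book value $123,542.
Accumulated through year 4 = $314,516 − $123,542 = $190,974.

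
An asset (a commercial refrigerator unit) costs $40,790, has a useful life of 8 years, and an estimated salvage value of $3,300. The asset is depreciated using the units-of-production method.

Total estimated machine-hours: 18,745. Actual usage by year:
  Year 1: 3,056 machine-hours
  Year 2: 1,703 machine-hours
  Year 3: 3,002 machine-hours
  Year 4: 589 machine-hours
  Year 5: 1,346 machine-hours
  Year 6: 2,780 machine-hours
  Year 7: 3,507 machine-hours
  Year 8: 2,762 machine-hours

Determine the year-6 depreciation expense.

$5,560

Depreciable base = $40,790 − $3,300 = $37,490.
Rate = $37,490 / 18,745 machine-hours = $2 per machine-hour.
Year 1: 3,056 × $2 = $6,112. Book value $34,678.
Year 2: 1,703 × $2 = $3,406. Book value $31,272.
Year 3: 3,002 × $2 = $6,004. Book value $25,268.
Year 4: 589 × $2 = $1,178. Book value $24,090.
Year 5: 1,346 × $2 = $2,692. Book value $21,398.
Year 6: 2,780 × $2 = $5,560. Book value $15,838.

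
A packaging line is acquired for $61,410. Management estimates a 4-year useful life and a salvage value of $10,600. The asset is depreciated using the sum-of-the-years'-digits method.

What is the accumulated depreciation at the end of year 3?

$45,729

Depreciable base = $61,410 − $10,600 = $50,810.
Sum of the years' digits = 4+3+2+1 = 10.
Year 1: $50,810 × 4/10 = $20,324. Book value $41,086.
Year 2: $50,810 × 3/10 = $15,243. Book value $25,843.
Year 3: $50,810 × 2/10 = $10,162. Book value $15,681.
Accumulated through year 3 = $61,410 − $15,681 = $45,729.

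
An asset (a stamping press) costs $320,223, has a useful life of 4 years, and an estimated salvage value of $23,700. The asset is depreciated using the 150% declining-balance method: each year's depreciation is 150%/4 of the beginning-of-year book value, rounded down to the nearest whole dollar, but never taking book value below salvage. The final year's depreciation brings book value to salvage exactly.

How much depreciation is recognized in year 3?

$46,908

Depreciable base = $320,223 − $23,700 = $296,523.
Year 1: ⌊$320,223 × 150%/4⌋ = $120,083. Book value $200,140.
Year 2: ⌊$200,140 × 150%/4⌋ = $75,052. Book value $125,088.
Year 3: ⌊$125,088 × 150%/4⌋ = $46,908. Book value $78,180.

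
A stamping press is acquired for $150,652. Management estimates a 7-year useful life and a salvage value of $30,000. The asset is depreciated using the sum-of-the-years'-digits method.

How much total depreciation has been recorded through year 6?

$116,343

Depreciable base = $150,652 − $30,000 = $120,652.
Sum of the years' digits = 7+6+5+4+3+2+1 = 28.
Year 1: $120,652 × 7/28 = $30,163. Book value $120,489.
Year 2: $120,652 × 6/28 = $25,854. Book value $94,635.
Year 3: $120,652 × 5/28 = $21,545. Book value $73,090.
Year 4: $120,652 × 4/28 = $17,236. Book value $55,854.
Year 5: $120,652 × 3/28 = $12,927. Book value $42,927.
Year 6: $120,652 × 2/28 = $8,618. Book value $34,309.
Accumulated through year 6 = $150,652 − $34,309 = $116,343.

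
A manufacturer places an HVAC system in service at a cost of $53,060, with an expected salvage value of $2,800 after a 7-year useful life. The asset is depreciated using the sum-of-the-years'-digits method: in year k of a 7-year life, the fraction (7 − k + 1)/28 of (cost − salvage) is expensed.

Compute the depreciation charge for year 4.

Depreciable base = $53,060 − $2,800 = $50,260.
Sum of the years' digits = 7+6+5+4+3+2+1 = 28.
Year 1: $50,260 × 7/28 = $12,565. Book value $40,495.
Year 2: $50,260 × 6/28 = $10,770. Book value $29,725.
Year 3: $50,260 × 5/28 = $8,975. Book value $20,750.
Year 4: $50,260 × 4/28 = $7,180. Book value $13,570.

$7,180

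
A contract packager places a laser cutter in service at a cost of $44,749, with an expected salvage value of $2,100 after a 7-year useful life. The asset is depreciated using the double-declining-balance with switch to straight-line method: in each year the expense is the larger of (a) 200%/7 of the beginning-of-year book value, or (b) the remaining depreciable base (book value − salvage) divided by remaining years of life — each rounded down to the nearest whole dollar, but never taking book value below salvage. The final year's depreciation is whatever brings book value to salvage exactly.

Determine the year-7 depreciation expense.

$3,111

Depreciable base = $44,749 − $2,100 = $42,649.
Year 1: DB = ⌊$44,749 × 200%/7⌋ = $12,785; SL = ⌊$42,649/7⌋ = $6,092 → take DB $12,785. Book value $31,964.
Year 2: DB = ⌊$31,964 × 200%/7⌋ = $9,132; SL = ⌊$29,864/6⌋ = $4,977 → take DB $9,132. Book value $22,832.
Year 3: DB = ⌊$22,832 × 200%/7⌋ = $6,523; SL = ⌊$20,732/5⌋ = $4,146 → take DB $6,523. Book value $16,309.
Year 4: DB = ⌊$16,309 × 200%/7⌋ = $4,659; SL = ⌊$14,209/4⌋ = $3,552 → take DB $4,659. Book value $11,650.
Year 5: DB = ⌊$11,650 × 200%/7⌋ = $3,328; SL = ⌊$9,550/3⌋ = $3,183 → take DB $3,328. Book value $8,322.
Year 6: DB = ⌊$8,322 × 200%/7⌋ = $2,377; SL = ⌊$6,222/2⌋ = $3,111 → take SL $3,111. Book value $5,211.
Year 7 (final): $5,211 − $2,100 = $3,111. Book value $2,100.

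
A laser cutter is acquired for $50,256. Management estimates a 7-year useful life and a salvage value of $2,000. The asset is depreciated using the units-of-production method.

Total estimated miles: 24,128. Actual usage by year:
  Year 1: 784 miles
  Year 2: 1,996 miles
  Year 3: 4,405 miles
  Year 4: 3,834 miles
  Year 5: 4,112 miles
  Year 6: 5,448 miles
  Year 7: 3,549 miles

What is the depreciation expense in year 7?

Depreciable base = $50,256 − $2,000 = $48,256.
Rate = $48,256 / 24,128 miles = $2 per mile.
Year 1: 784 × $2 = $1,568. Book value $48,688.
Year 2: 1,996 × $2 = $3,992. Book value $44,696.
Year 3: 4,405 × $2 = $8,810. Book value $35,886.
Year 4: 3,834 × $2 = $7,668. Book value $28,218.
Year 5: 4,112 × $2 = $8,224. Book value $19,994.
Year 6: 5,448 × $2 = $10,896. Book value $9,098.
Year 7: 3,549 × $2 = $7,098. Book value $2,000.

$7,098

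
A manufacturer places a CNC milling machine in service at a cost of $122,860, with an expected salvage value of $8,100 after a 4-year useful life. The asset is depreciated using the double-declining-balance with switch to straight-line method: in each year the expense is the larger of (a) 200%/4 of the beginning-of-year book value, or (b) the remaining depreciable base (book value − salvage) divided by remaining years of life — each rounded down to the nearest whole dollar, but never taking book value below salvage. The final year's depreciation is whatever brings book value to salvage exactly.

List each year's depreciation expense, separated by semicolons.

$61,430; $30,715; $15,357; $7,258

Depreciable base = $122,860 − $8,100 = $114,760.
Year 1: DB = ⌊$122,860 × 200%/4⌋ = $61,430; SL = ⌊$114,760/4⌋ = $28,690 → take DB $61,430. Book value $61,430.
Year 2: DB = ⌊$61,430 × 200%/4⌋ = $30,715; SL = ⌊$53,330/3⌋ = $17,776 → take DB $30,715. Book value $30,715.
Year 3: DB = ⌊$30,715 × 200%/4⌋ = $15,357; SL = ⌊$22,615/2⌋ = $11,307 → take DB $15,357. Book value $15,358.
Year 4 (final): $15,358 − $8,100 = $7,258. Book value $8,100.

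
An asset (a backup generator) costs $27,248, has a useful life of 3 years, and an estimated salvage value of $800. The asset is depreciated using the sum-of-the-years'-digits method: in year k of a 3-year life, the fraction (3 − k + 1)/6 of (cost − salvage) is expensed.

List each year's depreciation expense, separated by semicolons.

Depreciable base = $27,248 − $800 = $26,448.
Sum of the years' digits = 3+2+1 = 6.
Year 1: $26,448 × 3/6 = $13,224. Book value $14,024.
Year 2: $26,448 × 2/6 = $8,816. Book value $5,208.
Year 3: $26,448 × 1/6 = $4,408. Book value $800.

$13,224; $8,816; $4,408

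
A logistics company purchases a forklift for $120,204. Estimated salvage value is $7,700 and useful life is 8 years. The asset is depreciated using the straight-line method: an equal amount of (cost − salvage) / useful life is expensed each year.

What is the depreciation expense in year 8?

Depreciable base = $120,204 − $7,700 = $112,504.
Annual expense = $112,504 / 8 = $14,063.

$14,063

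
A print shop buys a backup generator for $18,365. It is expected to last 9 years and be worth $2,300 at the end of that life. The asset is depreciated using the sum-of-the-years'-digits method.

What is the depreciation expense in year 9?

$357

Depreciable base = $18,365 − $2,300 = $16,065.
Sum of the years' digits = 9+8+7+6+5+4+3+2+1 = 45.
Year 1: $16,065 × 9/45 = $3,213. Book value $15,152.
Year 2: $16,065 × 8/45 = $2,856. Book value $12,296.
Year 3: $16,065 × 7/45 = $2,499. Book value $9,797.
Year 4: $16,065 × 6/45 = $2,142. Book value $7,655.
Year 5: $16,065 × 5/45 = $1,785. Book value $5,870.
Year 6: $16,065 × 4/45 = $1,428. Book value $4,442.
Year 7: $16,065 × 3/45 = $1,071. Book value $3,371.
Year 8: $16,065 × 2/45 = $714. Book value $2,657.
Year 9: $16,065 × 1/45 = $357. Book value $2,300.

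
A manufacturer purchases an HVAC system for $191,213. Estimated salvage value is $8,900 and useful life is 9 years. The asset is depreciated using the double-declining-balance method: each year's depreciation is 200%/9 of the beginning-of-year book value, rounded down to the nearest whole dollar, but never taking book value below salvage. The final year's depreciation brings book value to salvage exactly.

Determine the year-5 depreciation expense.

$15,550

Depreciable base = $191,213 − $8,900 = $182,313.
Year 1: ⌊$191,213 × 200%/9⌋ = $42,491. Book value $148,722.
Year 2: ⌊$148,722 × 200%/9⌋ = $33,049. Book value $115,673.
Year 3: ⌊$115,673 × 200%/9⌋ = $25,705. Book value $89,968.
Year 4: ⌊$89,968 × 200%/9⌋ = $19,992. Book value $69,976.
Year 5: ⌊$69,976 × 200%/9⌋ = $15,550. Book value $54,426.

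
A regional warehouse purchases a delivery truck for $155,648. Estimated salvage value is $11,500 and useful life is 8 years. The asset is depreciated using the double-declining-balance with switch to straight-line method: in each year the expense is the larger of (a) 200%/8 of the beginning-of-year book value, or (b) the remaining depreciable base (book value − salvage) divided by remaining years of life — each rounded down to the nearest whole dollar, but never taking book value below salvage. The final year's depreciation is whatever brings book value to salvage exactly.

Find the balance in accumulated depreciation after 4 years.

$106,400

Depreciable base = $155,648 − $11,500 = $144,148.
Year 1: DB = ⌊$155,648 × 200%/8⌋ = $38,912; SL = ⌊$144,148/8⌋ = $18,018 → take DB $38,912. Book value $116,736.
Year 2: DB = ⌊$116,736 × 200%/8⌋ = $29,184; SL = ⌊$105,236/7⌋ = $15,033 → take DB $29,184. Book value $87,552.
Year 3: DB = ⌊$87,552 × 200%/8⌋ = $21,888; SL = ⌊$76,052/6⌋ = $12,675 → take DB $21,888. Book value $65,664.
Year 4: DB = ⌊$65,664 × 200%/8⌋ = $16,416; SL = ⌊$54,164/5⌋ = $10,832 → take DB $16,416. Book value $49,248.
Accumulated through year 4 = $155,648 − $49,248 = $106,400.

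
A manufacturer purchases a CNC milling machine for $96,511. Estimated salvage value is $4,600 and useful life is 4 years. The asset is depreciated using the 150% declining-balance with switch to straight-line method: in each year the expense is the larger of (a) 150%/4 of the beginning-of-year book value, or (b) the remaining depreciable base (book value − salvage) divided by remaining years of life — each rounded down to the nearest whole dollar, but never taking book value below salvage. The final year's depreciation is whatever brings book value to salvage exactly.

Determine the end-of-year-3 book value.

$21,150

Depreciable base = $96,511 − $4,600 = $91,911.
Year 1: DB = ⌊$96,511 × 150%/4⌋ = $36,191; SL = ⌊$91,911/4⌋ = $22,977 → take DB $36,191. Book value $60,320.
Year 2: DB = ⌊$60,320 × 150%/4⌋ = $22,620; SL = ⌊$55,720/3⌋ = $18,573 → take DB $22,620. Book value $37,700.
Year 3: DB = ⌊$37,700 × 150%/4⌋ = $14,137; SL = ⌊$33,100/2⌋ = $16,550 → take SL $16,550. Book value $21,150.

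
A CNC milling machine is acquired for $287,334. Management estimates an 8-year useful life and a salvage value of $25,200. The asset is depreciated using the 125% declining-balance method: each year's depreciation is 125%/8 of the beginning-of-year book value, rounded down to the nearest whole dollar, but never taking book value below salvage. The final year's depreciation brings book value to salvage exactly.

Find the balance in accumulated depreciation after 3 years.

Depreciable base = $287,334 − $25,200 = $262,134.
Year 1: ⌊$287,334 × 125%/8⌋ = $44,895. Book value $242,439.
Year 2: ⌊$242,439 × 125%/8⌋ = $37,881. Book value $204,558.
Year 3: ⌊$204,558 × 125%/8⌋ = $31,962. Book value $172,596.
Accumulated through year 3 = $287,334 − $172,596 = $114,738.

$114,738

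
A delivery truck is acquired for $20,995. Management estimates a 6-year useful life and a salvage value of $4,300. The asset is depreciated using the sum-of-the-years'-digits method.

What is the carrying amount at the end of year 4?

Depreciable base = $20,995 − $4,300 = $16,695.
Sum of the years' digits = 6+5+4+3+2+1 = 21.
Year 1: $16,695 × 6/21 = $4,770. Book value $16,225.
Year 2: $16,695 × 5/21 = $3,975. Book value $12,250.
Year 3: $16,695 × 4/21 = $3,180. Book value $9,070.
Year 4: $16,695 × 3/21 = $2,385. Book value $6,685.

$6,685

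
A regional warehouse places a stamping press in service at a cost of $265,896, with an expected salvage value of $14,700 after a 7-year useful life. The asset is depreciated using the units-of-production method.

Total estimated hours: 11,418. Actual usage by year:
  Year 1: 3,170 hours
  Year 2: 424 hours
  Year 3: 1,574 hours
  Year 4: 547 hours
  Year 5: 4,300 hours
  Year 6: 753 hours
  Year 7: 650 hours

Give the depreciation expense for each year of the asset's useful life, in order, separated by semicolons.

$69,740; $9,328; $34,628; $12,034; $94,600; $16,566; $14,300

Depreciable base = $265,896 − $14,700 = $251,196.
Rate = $251,196 / 11,418 hours = $22 per hour.
Year 1: 3,170 × $22 = $69,740. Book value $196,156.
Year 2: 424 × $22 = $9,328. Book value $186,828.
Year 3: 1,574 × $22 = $34,628. Book value $152,200.
Year 4: 547 × $22 = $12,034. Book value $140,166.
Year 5: 4,300 × $22 = $94,600. Book value $45,566.
Year 6: 753 × $22 = $16,566. Book value $29,000.
Year 7: 650 × $22 = $14,300. Book value $14,700.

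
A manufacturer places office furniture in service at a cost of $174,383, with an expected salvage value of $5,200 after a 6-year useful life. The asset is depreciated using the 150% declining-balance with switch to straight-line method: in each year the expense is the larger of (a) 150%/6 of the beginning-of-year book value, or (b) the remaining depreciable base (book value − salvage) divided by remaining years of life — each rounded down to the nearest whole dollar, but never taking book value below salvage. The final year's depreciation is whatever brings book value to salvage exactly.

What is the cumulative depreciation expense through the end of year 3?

Depreciable base = $174,383 − $5,200 = $169,183.
Year 1: DB = ⌊$174,383 × 150%/6⌋ = $43,595; SL = ⌊$169,183/6⌋ = $28,197 → take DB $43,595. Book value $130,788.
Year 2: DB = ⌊$130,788 × 150%/6⌋ = $32,697; SL = ⌊$125,588/5⌋ = $25,117 → take DB $32,697. Book value $98,091.
Year 3: DB = ⌊$98,091 × 150%/6⌋ = $24,522; SL = ⌊$92,891/4⌋ = $23,222 → take DB $24,522. Book value $73,569.
Accumulated through year 3 = $174,383 − $73,569 = $100,814.

$100,814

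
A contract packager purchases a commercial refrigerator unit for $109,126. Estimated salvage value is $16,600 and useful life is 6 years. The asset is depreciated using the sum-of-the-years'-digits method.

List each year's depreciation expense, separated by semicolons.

Depreciable base = $109,126 − $16,600 = $92,526.
Sum of the years' digits = 6+5+4+3+2+1 = 21.
Year 1: $92,526 × 6/21 = $26,436. Book value $82,690.
Year 2: $92,526 × 5/21 = $22,030. Book value $60,660.
Year 3: $92,526 × 4/21 = $17,624. Book value $43,036.
Year 4: $92,526 × 3/21 = $13,218. Book value $29,818.
Year 5: $92,526 × 2/21 = $8,812. Book value $21,006.
Year 6: $92,526 × 1/21 = $4,406. Book value $16,600.

$26,436; $22,030; $17,624; $13,218; $8,812; $4,406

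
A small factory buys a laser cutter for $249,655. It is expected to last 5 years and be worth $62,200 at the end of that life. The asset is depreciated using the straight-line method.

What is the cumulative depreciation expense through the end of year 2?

$74,982

Depreciable base = $249,655 − $62,200 = $187,455.
Annual expense = $187,455 / 5 = $37,491.
End of year 1: book value $212,164.
End of year 2: book value $174,673.
Accumulated through year 2 = $249,655 − $174,673 = $74,982.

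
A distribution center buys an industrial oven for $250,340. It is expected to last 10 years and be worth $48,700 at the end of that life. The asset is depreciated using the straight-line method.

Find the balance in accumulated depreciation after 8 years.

$161,312

Depreciable base = $250,340 − $48,700 = $201,640.
Annual expense = $201,640 / 10 = $20,164.
End of year 1: book value $230,176.
End of year 2: book value $210,012.
End of year 3: book value $189,848.
End of year 4: book value $169,684.
End of year 5: book value $149,520.
End of year 6: book value $129,356.
End of year 7: book value $109,192.
End of year 8: book value $89,028.
Accumulated through year 8 = $250,340 − $89,028 = $161,312.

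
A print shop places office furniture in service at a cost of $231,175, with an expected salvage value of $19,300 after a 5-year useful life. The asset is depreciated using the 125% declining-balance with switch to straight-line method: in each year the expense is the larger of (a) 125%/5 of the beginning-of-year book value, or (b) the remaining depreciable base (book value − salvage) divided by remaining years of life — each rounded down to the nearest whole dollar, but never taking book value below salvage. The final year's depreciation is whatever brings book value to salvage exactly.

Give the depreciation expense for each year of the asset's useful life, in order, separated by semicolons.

$57,793; $43,345; $36,912; $36,912; $36,913

Depreciable base = $231,175 − $19,300 = $211,875.
Year 1: DB = ⌊$231,175 × 125%/5⌋ = $57,793; SL = ⌊$211,875/5⌋ = $42,375 → take DB $57,793. Book value $173,382.
Year 2: DB = ⌊$173,382 × 125%/5⌋ = $43,345; SL = ⌊$154,082/4⌋ = $38,520 → take DB $43,345. Book value $130,037.
Year 3: DB = ⌊$130,037 × 125%/5⌋ = $32,509; SL = ⌊$110,737/3⌋ = $36,912 → take SL $36,912. Book value $93,125.
Year 4: DB = ⌊$93,125 × 125%/5⌋ = $23,281; SL = ⌊$73,825/2⌋ = $36,912 → take SL $36,912. Book value $56,213.
Year 5 (final): $56,213 − $19,300 = $36,913. Book value $19,300.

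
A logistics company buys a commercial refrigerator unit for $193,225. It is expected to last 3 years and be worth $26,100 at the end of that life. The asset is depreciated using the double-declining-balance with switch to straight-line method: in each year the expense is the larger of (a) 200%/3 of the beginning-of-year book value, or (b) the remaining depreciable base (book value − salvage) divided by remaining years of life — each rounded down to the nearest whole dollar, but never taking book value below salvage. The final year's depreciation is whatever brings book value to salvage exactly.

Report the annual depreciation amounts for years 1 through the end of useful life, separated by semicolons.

Depreciable base = $193,225 − $26,100 = $167,125.
Year 1: DB = ⌊$193,225 × 200%/3⌋ = $128,816; SL = ⌊$167,125/3⌋ = $55,708 → take DB $128,816. Book value $64,409.
Year 2: DB = ⌊$64,409 × 200%/3⌋ = $42,939; SL = ⌊$38,309/2⌋ = $19,154 → take DB $42,939, capped at $38,309. Book value $26,100.
Year 3 (final): $26,100 − $26,100 = $0. Book value $26,100.

$128,816; $38,309; $0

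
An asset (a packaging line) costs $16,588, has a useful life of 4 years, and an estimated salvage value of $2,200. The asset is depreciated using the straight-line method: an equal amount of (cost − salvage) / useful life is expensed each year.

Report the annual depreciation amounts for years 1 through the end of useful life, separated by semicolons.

$3,597; $3,597; $3,597; $3,597

Depreciable base = $16,588 − $2,200 = $14,388.
Annual expense = $14,388 / 4 = $3,597.
End of year 1: book value $12,991.
End of year 2: book value $9,394.
End of year 3: book value $5,797.
End of year 4: book value $2,200.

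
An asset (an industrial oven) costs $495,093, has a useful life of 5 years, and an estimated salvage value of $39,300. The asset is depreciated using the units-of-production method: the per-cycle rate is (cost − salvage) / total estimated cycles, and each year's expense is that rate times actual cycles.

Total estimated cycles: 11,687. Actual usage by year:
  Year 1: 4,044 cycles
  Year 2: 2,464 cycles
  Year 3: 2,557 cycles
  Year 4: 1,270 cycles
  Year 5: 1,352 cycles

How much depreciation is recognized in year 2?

Depreciable base = $495,093 − $39,300 = $455,793.
Rate = $455,793 / 11,687 cycles = $39 per cycle.
Year 1: 4,044 × $39 = $157,716. Book value $337,377.
Year 2: 2,464 × $39 = $96,096. Book value $241,281.

$96,096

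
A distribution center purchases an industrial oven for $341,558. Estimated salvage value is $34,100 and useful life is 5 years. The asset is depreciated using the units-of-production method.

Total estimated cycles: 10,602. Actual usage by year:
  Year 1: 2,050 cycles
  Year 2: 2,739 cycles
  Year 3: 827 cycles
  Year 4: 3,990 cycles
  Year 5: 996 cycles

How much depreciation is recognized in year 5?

Depreciable base = $341,558 − $34,100 = $307,458.
Rate = $307,458 / 10,602 cycles = $29 per cycle.
Year 1: 2,050 × $29 = $59,450. Book value $282,108.
Year 2: 2,739 × $29 = $79,431. Book value $202,677.
Year 3: 827 × $29 = $23,983. Book value $178,694.
Year 4: 3,990 × $29 = $115,710. Book value $62,984.
Year 5: 996 × $29 = $28,884. Book value $34,100.

$28,884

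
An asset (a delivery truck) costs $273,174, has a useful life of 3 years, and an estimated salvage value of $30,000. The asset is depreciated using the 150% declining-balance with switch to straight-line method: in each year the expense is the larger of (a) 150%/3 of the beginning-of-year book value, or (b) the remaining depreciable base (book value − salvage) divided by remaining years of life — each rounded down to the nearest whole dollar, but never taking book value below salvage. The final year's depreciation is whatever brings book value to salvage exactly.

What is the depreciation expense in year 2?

Depreciable base = $273,174 − $30,000 = $243,174.
Year 1: DB = ⌊$273,174 × 150%/3⌋ = $136,587; SL = ⌊$243,174/3⌋ = $81,058 → take DB $136,587. Book value $136,587.
Year 2: DB = ⌊$136,587 × 150%/3⌋ = $68,293; SL = ⌊$106,587/2⌋ = $53,293 → take DB $68,293. Book value $68,294.

$68,293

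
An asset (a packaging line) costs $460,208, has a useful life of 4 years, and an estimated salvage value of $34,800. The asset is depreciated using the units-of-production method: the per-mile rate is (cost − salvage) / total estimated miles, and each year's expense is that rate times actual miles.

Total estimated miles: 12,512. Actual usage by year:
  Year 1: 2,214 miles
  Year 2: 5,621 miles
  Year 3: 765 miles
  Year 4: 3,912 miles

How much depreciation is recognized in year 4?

$133,008

Depreciable base = $460,208 − $34,800 = $425,408.
Rate = $425,408 / 12,512 miles = $34 per mile.
Year 1: 2,214 × $34 = $75,276. Book value $384,932.
Year 2: 5,621 × $34 = $191,114. Book value $193,818.
Year 3: 765 × $34 = $26,010. Book value $167,808.
Year 4: 3,912 × $34 = $133,008. Book value $34,800.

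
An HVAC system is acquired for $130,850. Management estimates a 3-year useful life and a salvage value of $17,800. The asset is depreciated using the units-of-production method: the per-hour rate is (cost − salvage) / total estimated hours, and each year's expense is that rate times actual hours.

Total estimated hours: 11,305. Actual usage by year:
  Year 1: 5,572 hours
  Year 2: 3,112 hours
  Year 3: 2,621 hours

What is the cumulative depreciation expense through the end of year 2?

Depreciable base = $130,850 − $17,800 = $113,050.
Rate = $113,050 / 11,305 hours = $10 per hour.
Year 1: 5,572 × $10 = $55,720. Book value $75,130.
Year 2: 3,112 × $10 = $31,120. Book value $44,010.
Accumulated through year 2 = $130,850 − $44,010 = $86,840.

$86,840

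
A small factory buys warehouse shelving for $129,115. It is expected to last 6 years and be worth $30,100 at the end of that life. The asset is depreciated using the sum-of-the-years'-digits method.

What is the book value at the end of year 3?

Depreciable base = $129,115 − $30,100 = $99,015.
Sum of the years' digits = 6+5+4+3+2+1 = 21.
Year 1: $99,015 × 6/21 = $28,290. Book value $100,825.
Year 2: $99,015 × 5/21 = $23,575. Book value $77,250.
Year 3: $99,015 × 4/21 = $18,860. Book value $58,390.

$58,390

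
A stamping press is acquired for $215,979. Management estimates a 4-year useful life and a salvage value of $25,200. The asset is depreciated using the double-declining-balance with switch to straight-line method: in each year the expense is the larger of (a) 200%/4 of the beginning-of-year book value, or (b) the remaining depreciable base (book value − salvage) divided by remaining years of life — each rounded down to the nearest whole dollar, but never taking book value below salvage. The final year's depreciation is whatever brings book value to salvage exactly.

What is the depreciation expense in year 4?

$1,798

Depreciable base = $215,979 − $25,200 = $190,779.
Year 1: DB = ⌊$215,979 × 200%/4⌋ = $107,989; SL = ⌊$190,779/4⌋ = $47,694 → take DB $107,989. Book value $107,990.
Year 2: DB = ⌊$107,990 × 200%/4⌋ = $53,995; SL = ⌊$82,790/3⌋ = $27,596 → take DB $53,995. Book value $53,995.
Year 3: DB = ⌊$53,995 × 200%/4⌋ = $26,997; SL = ⌊$28,795/2⌋ = $14,397 → take DB $26,997. Book value $26,998.
Year 4 (final): $26,998 − $25,200 = $1,798. Book value $25,200.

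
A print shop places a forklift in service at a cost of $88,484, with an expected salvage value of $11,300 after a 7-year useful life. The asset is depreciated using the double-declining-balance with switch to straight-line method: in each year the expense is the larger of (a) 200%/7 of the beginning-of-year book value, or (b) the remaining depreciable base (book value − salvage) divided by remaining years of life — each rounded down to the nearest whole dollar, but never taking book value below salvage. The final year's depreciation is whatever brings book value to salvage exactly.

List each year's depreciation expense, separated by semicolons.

$25,281; $18,058; $12,898; $9,213; $6,581; $4,700; $453

Depreciable base = $88,484 − $11,300 = $77,184.
Year 1: DB = ⌊$88,484 × 200%/7⌋ = $25,281; SL = ⌊$77,184/7⌋ = $11,026 → take DB $25,281. Book value $63,203.
Year 2: DB = ⌊$63,203 × 200%/7⌋ = $18,058; SL = ⌊$51,903/6⌋ = $8,650 → take DB $18,058. Book value $45,145.
Year 3: DB = ⌊$45,145 × 200%/7⌋ = $12,898; SL = ⌊$33,845/5⌋ = $6,769 → take DB $12,898. Book value $32,247.
Year 4: DB = ⌊$32,247 × 200%/7⌋ = $9,213; SL = ⌊$20,947/4⌋ = $5,236 → take DB $9,213. Book value $23,034.
Year 5: DB = ⌊$23,034 × 200%/7⌋ = $6,581; SL = ⌊$11,734/3⌋ = $3,911 → take DB $6,581. Book value $16,453.
Year 6: DB = ⌊$16,453 × 200%/7⌋ = $4,700; SL = ⌊$5,153/2⌋ = $2,576 → take DB $4,700. Book value $11,753.
Year 7 (final): $11,753 − $11,300 = $453. Book value $11,300.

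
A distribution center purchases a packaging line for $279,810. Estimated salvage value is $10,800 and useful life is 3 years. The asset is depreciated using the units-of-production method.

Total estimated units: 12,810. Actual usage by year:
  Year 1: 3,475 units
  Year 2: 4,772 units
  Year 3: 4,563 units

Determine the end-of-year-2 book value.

$106,623

Depreciable base = $279,810 − $10,800 = $269,010.
Rate = $269,010 / 12,810 units = $21 per unit.
Year 1: 3,475 × $21 = $72,975. Book value $206,835.
Year 2: 4,772 × $21 = $100,212. Book value $106,623.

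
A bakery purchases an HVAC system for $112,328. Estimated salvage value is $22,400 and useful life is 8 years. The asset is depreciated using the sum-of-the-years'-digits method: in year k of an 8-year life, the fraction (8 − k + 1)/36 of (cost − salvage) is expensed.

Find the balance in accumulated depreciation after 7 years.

Depreciable base = $112,328 − $22,400 = $89,928.
Sum of the years' digits = 8+7+6+5+4+3+2+1 = 36.
Year 1: $89,928 × 8/36 = $19,984. Book value $92,344.
Year 2: $89,928 × 7/36 = $17,486. Book value $74,858.
Year 3: $89,928 × 6/36 = $14,988. Book value $59,870.
Year 4: $89,928 × 5/36 = $12,490. Book value $47,380.
Year 5: $89,928 × 4/36 = $9,992. Book value $37,388.
Year 6: $89,928 × 3/36 = $7,494. Book value $29,894.
Year 7: $89,928 × 2/36 = $4,996. Book value $24,898.
Accumulated through year 7 = $112,328 − $24,898 = $87,430.

$87,430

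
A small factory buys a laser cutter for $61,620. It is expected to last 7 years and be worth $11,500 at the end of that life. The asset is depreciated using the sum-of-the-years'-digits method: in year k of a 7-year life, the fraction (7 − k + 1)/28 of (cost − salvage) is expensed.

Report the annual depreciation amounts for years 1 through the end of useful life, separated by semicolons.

Depreciable base = $61,620 − $11,500 = $50,120.
Sum of the years' digits = 7+6+5+4+3+2+1 = 28.
Year 1: $50,120 × 7/28 = $12,530. Book value $49,090.
Year 2: $50,120 × 6/28 = $10,740. Book value $38,350.
Year 3: $50,120 × 5/28 = $8,950. Book value $29,400.
Year 4: $50,120 × 4/28 = $7,160. Book value $22,240.
Year 5: $50,120 × 3/28 = $5,370. Book value $16,870.
Year 6: $50,120 × 2/28 = $3,580. Book value $13,290.
Year 7: $50,120 × 1/28 = $1,790. Book value $11,500.

$12,530; $10,740; $8,950; $7,160; $5,370; $3,580; $1,790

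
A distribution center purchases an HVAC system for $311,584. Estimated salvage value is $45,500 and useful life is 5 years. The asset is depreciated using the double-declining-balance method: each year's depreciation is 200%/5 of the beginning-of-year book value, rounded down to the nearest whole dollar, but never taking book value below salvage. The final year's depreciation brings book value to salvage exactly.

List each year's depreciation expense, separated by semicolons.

Depreciable base = $311,584 − $45,500 = $266,084.
Year 1: ⌊$311,584 × 200%/5⌋ = $124,633. Book value $186,951.
Year 2: ⌊$186,951 × 200%/5⌋ = $74,780. Book value $112,171.
Year 3: ⌊$112,171 × 200%/5⌋ = $44,868. Book value $67,303.
Year 4: ⌊$67,303 × 200%/5⌋ = $26,921, capped at $21,803. Book value $45,500.
Year 5 (final): $45,500 − $45,500 = $0. Book value $45,500.

$124,633; $74,780; $44,868; $21,803; $0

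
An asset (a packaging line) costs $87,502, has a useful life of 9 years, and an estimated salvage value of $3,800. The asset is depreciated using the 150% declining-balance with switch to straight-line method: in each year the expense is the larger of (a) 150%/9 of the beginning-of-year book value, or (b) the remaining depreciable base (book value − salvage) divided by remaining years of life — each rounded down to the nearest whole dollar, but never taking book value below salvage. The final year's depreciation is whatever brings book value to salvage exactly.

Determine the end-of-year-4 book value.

$42,200

Depreciable base = $87,502 − $3,800 = $83,702.
Year 1: DB = ⌊$87,502 × 150%/9⌋ = $14,583; SL = ⌊$83,702/9⌋ = $9,300 → take DB $14,583. Book value $72,919.
Year 2: DB = ⌊$72,919 × 150%/9⌋ = $12,153; SL = ⌊$69,119/8⌋ = $8,639 → take DB $12,153. Book value $60,766.
Year 3: DB = ⌊$60,766 × 150%/9⌋ = $10,127; SL = ⌊$56,966/7⌋ = $8,138 → take DB $10,127. Book value $50,639.
Year 4: DB = ⌊$50,639 × 150%/9⌋ = $8,439; SL = ⌊$46,839/6⌋ = $7,806 → take DB $8,439. Book value $42,200.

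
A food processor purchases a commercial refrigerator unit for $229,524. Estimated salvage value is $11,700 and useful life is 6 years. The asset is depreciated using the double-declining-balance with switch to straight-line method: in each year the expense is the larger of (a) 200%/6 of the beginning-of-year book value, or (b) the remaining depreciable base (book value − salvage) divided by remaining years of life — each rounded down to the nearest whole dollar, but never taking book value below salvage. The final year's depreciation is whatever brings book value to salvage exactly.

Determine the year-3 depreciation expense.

$34,003

Depreciable base = $229,524 − $11,700 = $217,824.
Year 1: DB = ⌊$229,524 × 200%/6⌋ = $76,508; SL = ⌊$217,824/6⌋ = $36,304 → take DB $76,508. Book value $153,016.
Year 2: DB = ⌊$153,016 × 200%/6⌋ = $51,005; SL = ⌊$141,316/5⌋ = $28,263 → take DB $51,005. Book value $102,011.
Year 3: DB = ⌊$102,011 × 200%/6⌋ = $34,003; SL = ⌊$90,311/4⌋ = $22,577 → take DB $34,003. Book value $68,008.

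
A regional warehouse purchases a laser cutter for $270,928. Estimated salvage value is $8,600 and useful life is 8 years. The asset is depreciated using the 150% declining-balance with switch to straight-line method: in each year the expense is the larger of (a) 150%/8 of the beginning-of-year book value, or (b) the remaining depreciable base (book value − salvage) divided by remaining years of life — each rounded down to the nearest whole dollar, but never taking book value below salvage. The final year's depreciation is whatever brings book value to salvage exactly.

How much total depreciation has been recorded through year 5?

$180,296

Depreciable base = $270,928 − $8,600 = $262,328.
Year 1: DB = ⌊$270,928 × 150%/8⌋ = $50,799; SL = ⌊$262,328/8⌋ = $32,791 → take DB $50,799. Book value $220,129.
Year 2: DB = ⌊$220,129 × 150%/8⌋ = $41,274; SL = ⌊$211,529/7⌋ = $30,218 → take DB $41,274. Book value $178,855.
Year 3: DB = ⌊$178,855 × 150%/8⌋ = $33,535; SL = ⌊$170,255/6⌋ = $28,375 → take DB $33,535. Book value $145,320.
Year 4: DB = ⌊$145,320 × 150%/8⌋ = $27,247; SL = ⌊$136,720/5⌋ = $27,344 → take SL $27,344. Book value $117,976.
Year 5: DB = ⌊$117,976 × 150%/8⌋ = $22,120; SL = ⌊$109,376/4⌋ = $27,344 → take SL $27,344. Book value $90,632.
Accumulated through year 5 = $270,928 − $90,632 = $180,296.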